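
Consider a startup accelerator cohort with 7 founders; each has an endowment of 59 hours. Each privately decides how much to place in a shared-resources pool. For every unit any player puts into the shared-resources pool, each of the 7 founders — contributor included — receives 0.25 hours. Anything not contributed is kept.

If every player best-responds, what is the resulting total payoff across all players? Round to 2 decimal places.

The private return per contributed unit is 0.25 < 1, so contributing 0 is dominant for every player. At the Nash equilibrium everyone keeps their 59, and the group total is 7 × 59 = 413.

413.00 hours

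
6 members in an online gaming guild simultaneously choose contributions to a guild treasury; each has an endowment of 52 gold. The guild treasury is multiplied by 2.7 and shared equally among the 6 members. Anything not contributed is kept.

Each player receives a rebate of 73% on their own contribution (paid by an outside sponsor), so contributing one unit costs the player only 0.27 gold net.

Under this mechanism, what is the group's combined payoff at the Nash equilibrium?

1070.16 gold

Under the mechanism each unit contributed yields (2.7/6) / 0.27 = 1.6667 back to its contributor per unit of net cost, which exceeds 1, making full contribution the dominant choice for everyone.
At the Nash equilibrium everyone contributes 52. Group total payoff = 6 × (52 × 0.73 + 2.7 × 52) = 1070.16.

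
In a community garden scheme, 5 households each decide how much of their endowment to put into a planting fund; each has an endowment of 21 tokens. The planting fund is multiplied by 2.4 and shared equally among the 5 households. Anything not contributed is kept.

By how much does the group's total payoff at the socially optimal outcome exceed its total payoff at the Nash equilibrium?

147.00 tokens

Each contributed unit returns 2.4/5 = 0.4800 to its contributor — below 1 — so contributing 0 is dominant for every player. At the Nash equilibrium everyone keeps their 21, and the group total is 5 × 21 = 105.
Each contributed unit returns 2.400 to the group as a whole (0.4800 to each of 5 players), which exceeds 1, so the social optimum is full contribution: group total = 2.400 × 105 = 252.00.
Efficiency loss = 252.00 − 105 = 147.00.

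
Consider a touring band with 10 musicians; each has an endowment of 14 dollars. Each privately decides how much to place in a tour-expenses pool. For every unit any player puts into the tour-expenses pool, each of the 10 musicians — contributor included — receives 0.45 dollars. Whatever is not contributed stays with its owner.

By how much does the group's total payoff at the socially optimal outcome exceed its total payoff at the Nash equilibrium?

The private return per contributed unit is 0.45 < 1, so contributing 0 is dominant for every player. At the Nash equilibrium everyone keeps their 14, and the group total is 10 × 14 = 140.
Each contributed unit returns 4.500 to the group as a whole (0.45 to each of 10 players), which exceeds 1, so the social optimum is full contribution: group total = 4.500 × 140 = 630.00.
Efficiency loss = 630.00 − 140 = 490.00.

490.00 dollars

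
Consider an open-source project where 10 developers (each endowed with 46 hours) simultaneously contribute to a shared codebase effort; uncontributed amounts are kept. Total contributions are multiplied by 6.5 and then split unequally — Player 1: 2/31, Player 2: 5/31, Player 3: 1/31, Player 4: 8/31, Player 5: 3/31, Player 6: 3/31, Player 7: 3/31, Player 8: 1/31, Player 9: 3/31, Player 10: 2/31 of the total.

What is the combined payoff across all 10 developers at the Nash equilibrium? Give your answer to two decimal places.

A player with share s gets back 6.5·s per unit contributed, so full contribution is dominant for anyone with s > 1/6.5 = 0.1538 and zero contribution is dominant for anyone below.
Player 2 and Player 4 clear that bar, contributing 46 each; the remaining 8 contribute 0. Total contributed: 92.
The shared codebase effort pays out 6.5 × 92 = 598.00 in total (split across the unequal shares, but the aggregate is all that matters for the group sum).
The 8 free-riders keep 46 each, adding 368. Group total = 368 + 598.00 = 966.00.

966.00 hours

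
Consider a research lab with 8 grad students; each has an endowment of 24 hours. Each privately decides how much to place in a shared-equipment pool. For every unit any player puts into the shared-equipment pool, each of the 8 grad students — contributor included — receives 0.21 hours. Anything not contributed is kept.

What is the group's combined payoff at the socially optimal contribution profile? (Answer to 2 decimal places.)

Each contributed unit returns 1.680 to the group as a whole (0.21 to each of 8 players), which exceeds 1, so the social optimum is full contribution: group total = 1.680 × 192 = 322.56.

322.56 hours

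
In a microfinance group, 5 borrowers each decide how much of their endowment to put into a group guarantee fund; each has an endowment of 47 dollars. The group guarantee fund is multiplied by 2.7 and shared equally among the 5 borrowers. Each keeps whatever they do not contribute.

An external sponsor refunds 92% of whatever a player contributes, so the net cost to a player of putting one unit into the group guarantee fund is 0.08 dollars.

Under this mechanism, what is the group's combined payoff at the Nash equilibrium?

Under the mechanism each unit contributed yields (2.7/5) / 0.08 = 6.7500 back to its contributor per unit of net cost, which exceeds 1, making full contribution the dominant choice for everyone.
So the Nash equilibrium is full contribution by all 5; the group earns 5 × (47 × 0.92 + 2.7 × 47) = 850.70.

850.70 dollars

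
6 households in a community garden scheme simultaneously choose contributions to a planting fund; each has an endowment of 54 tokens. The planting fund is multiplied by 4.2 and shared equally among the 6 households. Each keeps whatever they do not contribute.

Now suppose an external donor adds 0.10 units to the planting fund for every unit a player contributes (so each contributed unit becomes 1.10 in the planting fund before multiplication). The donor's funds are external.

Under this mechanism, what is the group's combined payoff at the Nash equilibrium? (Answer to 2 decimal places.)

324.00 tokens

The effective private return is 4.2 × 1.10 / 6 = 0.7700, which is still under 1, so the mechanism doesn't change anyone's dominant strategy: zero contribution.
At the Nash equilibrium no one contributes; group total payoff = 6 × 54 = 324.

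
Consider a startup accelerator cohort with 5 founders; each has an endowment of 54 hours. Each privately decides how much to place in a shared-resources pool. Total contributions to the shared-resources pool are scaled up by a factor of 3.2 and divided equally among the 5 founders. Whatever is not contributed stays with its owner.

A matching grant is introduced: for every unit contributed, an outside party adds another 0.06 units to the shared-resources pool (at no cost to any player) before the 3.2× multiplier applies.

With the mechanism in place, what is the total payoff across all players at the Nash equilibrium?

270.00 hours

With the mechanism, a contributed unit returns 3.2 × 1.06 / 5 = 0.6784 per unit of net cost — still below 1 — so contributing 0 remains dominant for every player.
At the Nash equilibrium no one contributes; group total payoff = 5 × 54 = 270.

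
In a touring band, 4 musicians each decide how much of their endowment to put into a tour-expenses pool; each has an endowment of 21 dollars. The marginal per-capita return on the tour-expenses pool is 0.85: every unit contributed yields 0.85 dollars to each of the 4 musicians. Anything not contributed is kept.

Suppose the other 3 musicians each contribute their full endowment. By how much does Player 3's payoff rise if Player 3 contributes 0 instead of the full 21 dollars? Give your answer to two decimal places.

3.15 dollars

Switching from a contribution of 21 to 0 lets Player 3 keep an extra 21 dollars, but lowers the tour-expenses pool by 21, which costs Player 3 their own share of that drop: 0.85 × 21 = 17.85.
Net gain = 21 − 17.85 = 3.15. The private return per contributed unit (0.85) is below 1, so free-riding is indeed the best response regardless of what the others do.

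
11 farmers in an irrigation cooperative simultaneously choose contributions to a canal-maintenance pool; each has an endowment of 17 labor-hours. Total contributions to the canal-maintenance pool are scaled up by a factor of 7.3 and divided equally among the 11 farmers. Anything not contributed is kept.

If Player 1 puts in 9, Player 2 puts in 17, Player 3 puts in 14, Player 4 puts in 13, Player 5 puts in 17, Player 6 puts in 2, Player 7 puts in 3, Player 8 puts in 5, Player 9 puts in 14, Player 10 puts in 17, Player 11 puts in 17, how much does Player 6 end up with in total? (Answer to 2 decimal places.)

99.95 labor-hours

Total contributed: 9 + 17 + 14 + 13 + 17 + 2 + 3 + 5 + 14 + 17 + 17 = 128.
Each receives 7.3 × 128 / 11 = 84.95 from the canal-maintenance pool.
Player 6 keeps 17 − 2 = 15, so Player 6's payoff is 15 + 84.95 = 99.95.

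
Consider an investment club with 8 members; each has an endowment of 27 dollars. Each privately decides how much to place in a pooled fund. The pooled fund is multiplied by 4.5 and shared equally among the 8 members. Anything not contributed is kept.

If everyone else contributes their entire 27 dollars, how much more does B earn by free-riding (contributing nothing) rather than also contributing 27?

Switching from a contribution of 27 to 0 lets B keep an extra 27 dollars, but lowers the pooled fund by 27, which costs B their own share of that drop: 4.5/8 × 27 = 15.19.
Net gain = 27 − 15.19 = 11.81. The private return per contributed unit (0.5625) is below 1, so free-riding is indeed the best response regardless of what the others do.

11.81 dollars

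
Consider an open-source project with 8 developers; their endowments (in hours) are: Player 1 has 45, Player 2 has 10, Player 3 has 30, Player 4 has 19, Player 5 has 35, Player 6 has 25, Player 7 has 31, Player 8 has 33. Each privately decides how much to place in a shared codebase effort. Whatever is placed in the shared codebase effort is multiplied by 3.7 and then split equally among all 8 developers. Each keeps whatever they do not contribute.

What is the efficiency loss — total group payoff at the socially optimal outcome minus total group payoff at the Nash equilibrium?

615.60 hours

The private return per contributed unit is 3.7/8 = 0.4625 < 1 for every player regardless of endowment, so the Nash equilibrium is zero contribution and the group total is Σ E_j = 45 + 10 + 30 + 19 + 35 + 25 + 31 + 33 = 228.
Each contributed unit returns 3.700 to the group, so the social optimum is full contribution by everyone: group total = 3.700 × 228 = 843.60.
Efficiency loss = (3.700 − 1) × 228 = 615.60.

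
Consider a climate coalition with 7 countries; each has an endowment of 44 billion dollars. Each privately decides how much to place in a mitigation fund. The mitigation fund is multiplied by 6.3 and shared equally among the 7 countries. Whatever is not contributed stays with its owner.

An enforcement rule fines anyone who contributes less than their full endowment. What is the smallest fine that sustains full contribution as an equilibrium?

4.40 billion dollars

Given the others contribute fully, the best deviation is to contribute 0 (any partial contribution still incurs the fine and gives up units whose private return 0.9000 is below 1).
Deviating from 44 to 0 saves 44 billion dollars but forfeits the deviator's share of the drop in the mitigation fund: 6.3/7 × 44 = 39.60.
So the deviation gain is 44 − 39.60 = 4.40, and the fine must be at least 4.40 billion dollars to wipe it out.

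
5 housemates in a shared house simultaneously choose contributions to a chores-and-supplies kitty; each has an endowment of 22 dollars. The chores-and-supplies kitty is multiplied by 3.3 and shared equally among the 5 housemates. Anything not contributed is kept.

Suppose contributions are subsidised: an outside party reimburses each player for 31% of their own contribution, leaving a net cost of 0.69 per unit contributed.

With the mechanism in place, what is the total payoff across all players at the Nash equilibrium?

With the mechanism, a contributed unit returns (3.3/5) / 0.69 = 0.9565 per unit of net cost — still below 1 — so contributing 0 remains dominant for every player.
Everyone keeps their endowment and the group total is 5 × 22 = 110.

110.00 dollars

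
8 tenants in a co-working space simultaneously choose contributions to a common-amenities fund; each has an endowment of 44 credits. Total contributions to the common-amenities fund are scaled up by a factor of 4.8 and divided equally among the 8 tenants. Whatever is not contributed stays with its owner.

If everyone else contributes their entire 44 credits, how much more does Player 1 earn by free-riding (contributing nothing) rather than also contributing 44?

17.60 credits

Switching from a contribution of 44 to 0 lets Player 1 keep an extra 44 credits, but lowers the common-amenities fund by 44, which costs Player 1 their own share of that drop: 4.8/8 × 44 = 26.40.
Net gain = 44 − 26.40 = 17.60. The private return per contributed unit (0.6000) is below 1, so free-riding is indeed the best response regardless of what the others do.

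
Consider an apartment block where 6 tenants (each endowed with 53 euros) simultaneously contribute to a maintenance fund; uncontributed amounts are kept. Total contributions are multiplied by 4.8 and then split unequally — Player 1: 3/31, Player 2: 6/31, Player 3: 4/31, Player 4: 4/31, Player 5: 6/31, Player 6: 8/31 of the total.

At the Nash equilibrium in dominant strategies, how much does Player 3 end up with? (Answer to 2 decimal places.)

85.83 euros

Player j's private return per contributed unit is 4.8 × (j's share). Contributing is weakly dominant for j when that share is at least 1/4.8 = 0.2083, and contributing 0 is dominant otherwise.
Only Player 6 (8/31) clears that bar, contributing 53; the remaining 5 contribute 0. Total contributed: 53.
Player 3 keeps 53 and receives 4.8 × 53 × 4/31 = 32.83 from the maintenance fund, for a payoff of 85.83.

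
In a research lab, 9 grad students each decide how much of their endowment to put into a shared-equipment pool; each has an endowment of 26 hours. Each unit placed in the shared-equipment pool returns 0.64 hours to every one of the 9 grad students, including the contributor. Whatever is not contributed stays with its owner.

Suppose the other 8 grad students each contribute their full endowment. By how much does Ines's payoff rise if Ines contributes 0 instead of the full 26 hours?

Switching from a contribution of 26 to 0 lets Ines keep an extra 26 hours, but lowers the shared-equipment pool by 26, which costs Ines their own share of that drop: 0.64 × 26 = 16.64.
Net gain = 26 − 16.64 = 9.36. The private return per contributed unit (0.64) is below 1, so free-riding is indeed the best response regardless of what the others do.

9.36 hours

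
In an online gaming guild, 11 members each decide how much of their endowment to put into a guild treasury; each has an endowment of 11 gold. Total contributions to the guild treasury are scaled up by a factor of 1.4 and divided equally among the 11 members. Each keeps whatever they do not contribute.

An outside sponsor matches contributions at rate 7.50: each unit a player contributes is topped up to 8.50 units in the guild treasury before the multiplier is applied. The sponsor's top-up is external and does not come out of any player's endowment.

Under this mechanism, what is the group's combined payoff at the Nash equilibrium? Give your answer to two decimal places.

1439.90 gold

With the mechanism, a contributed unit returns 1.4 × 8.50 / 11 = 1.0818 per unit of net cost to the contributor — now above 1 — so contributing fully is weakly dominant for every player.
At the Nash equilibrium everyone contributes 11. Group total payoff = 1.4 × 8.50 × 121 = 1439.90.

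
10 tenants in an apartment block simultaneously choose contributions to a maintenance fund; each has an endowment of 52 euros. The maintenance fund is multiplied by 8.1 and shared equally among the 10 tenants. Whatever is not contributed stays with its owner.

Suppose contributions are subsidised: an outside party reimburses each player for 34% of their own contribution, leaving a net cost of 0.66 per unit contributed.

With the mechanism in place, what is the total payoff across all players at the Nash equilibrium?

4388.80 euros

The effective private return per unit is now (8.1/10) / 0.66 = 1.2273 > 1, so every player's dominant strategy flips to full contribution.
At the Nash equilibrium everyone contributes 52. Group total payoff = 10 × (52 × 0.34 + 8.1 × 52) = 4388.80.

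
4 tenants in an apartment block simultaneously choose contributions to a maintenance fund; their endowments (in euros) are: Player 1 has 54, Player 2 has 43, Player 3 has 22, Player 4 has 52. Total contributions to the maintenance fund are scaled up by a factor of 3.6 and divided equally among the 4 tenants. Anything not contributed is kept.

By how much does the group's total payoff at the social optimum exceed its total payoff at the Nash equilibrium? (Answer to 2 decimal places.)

444.60 euros

The private return per contributed unit is 3.6/4 = 0.9000 < 1 for every player regardless of endowment, so the Nash equilibrium is zero contribution and the group total is Σ E_j = 54 + 43 + 22 + 52 = 171.
Each contributed unit returns 3.600 to the group, so the social optimum is full contribution by everyone: group total = 3.600 × 171 = 615.60.
Efficiency loss = (3.600 − 1) × 171 = 444.60.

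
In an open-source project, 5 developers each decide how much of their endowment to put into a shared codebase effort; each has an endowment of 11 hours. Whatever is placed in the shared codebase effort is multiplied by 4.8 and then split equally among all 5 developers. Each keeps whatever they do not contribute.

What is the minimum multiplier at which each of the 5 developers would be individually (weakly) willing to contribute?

5

A contributed unit returns (multiplier)/5 to its contributor.
This reaches 1 exactly when the multiplier is 5.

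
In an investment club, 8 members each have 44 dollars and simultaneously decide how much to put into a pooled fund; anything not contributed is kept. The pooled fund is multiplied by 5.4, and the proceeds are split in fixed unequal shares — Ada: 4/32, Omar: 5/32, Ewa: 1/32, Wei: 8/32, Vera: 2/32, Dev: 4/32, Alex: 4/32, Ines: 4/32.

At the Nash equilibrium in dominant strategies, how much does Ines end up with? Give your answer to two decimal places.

A player with share s gets back 5.4·s per unit contributed, so full contribution is dominant for anyone with s > 1/5.4 = 0.1852 and zero contribution is dominant for anyone below.
Only Wei (8/32) clears that bar, contributing 44; the remaining 7 contribute 0. Total contributed: 44.
Ines keeps 44 and receives 5.4 × 44 × 4/32 = 29.70 from the pooled fund, for a payoff of 73.70.

73.70 dollars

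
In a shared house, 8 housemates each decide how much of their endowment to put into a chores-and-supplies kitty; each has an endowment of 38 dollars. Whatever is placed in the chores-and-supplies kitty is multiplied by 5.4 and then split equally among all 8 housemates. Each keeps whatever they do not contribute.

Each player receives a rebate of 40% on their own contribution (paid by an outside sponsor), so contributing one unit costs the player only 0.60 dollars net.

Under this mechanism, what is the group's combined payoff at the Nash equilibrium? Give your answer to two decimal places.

With the mechanism, a contributed unit returns (5.4/8) / 0.60 = 1.1250 per unit of net cost to the contributor — now above 1 — so contributing fully is weakly dominant for every player.
So the Nash equilibrium is full contribution by all 8; the group earns 8 × (38 × 0.40 + 5.4 × 38) = 1763.20.

1763.20 dollars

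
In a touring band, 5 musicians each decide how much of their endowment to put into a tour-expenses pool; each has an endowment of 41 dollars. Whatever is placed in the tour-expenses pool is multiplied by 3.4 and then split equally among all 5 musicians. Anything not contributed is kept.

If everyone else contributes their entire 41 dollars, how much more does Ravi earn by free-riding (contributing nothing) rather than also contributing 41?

Switching from a contribution of 41 to 0 lets Ravi keep an extra 41 dollars, but lowers the tour-expenses pool by 41, which costs Ravi their own share of that drop: 3.4/5 × 41 = 27.88.
Net gain = 41 − 27.88 = 13.12. The private return per contributed unit (0.6800) is below 1, so free-riding is indeed the best response regardless of what the others do.

13.12 dollars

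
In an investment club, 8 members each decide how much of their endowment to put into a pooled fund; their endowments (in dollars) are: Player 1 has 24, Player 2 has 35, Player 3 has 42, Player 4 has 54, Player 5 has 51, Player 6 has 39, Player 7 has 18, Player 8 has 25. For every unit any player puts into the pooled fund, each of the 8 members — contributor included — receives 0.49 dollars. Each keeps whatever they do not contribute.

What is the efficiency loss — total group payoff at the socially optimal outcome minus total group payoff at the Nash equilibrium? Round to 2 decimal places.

The private return per contributed unit is 0.49 < 1 for everyone, so the Nash equilibrium is zero contribution and the group total is Σ E_j = 24 + 35 + 42 + 54 + 51 + 39 + 18 + 25 = 288.
Each contributed unit returns 3.920 to the group, so the social optimum is full contribution by everyone: group total = 3.920 × 288 = 1128.96.
Efficiency loss = (3.920 − 1) × 288 = 840.96.

840.96 dollars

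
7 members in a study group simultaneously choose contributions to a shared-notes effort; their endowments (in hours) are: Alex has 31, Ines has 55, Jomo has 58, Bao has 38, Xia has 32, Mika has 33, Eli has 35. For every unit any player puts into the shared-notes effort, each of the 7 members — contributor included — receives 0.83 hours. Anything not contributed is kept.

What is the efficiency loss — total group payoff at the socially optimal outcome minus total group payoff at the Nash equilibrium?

The private return per contributed unit is 0.83 < 1 for everyone, so the Nash equilibrium is zero contribution and the group total is Σ E_j = 31 + 55 + 58 + 38 + 32 + 33 + 35 = 282.
Each contributed unit returns 5.810 to the group, so the social optimum is full contribution by everyone: group total = 5.810 × 282 = 1638.42.
Efficiency loss = (5.810 − 1) × 282 = 1356.42.

1356.42 hours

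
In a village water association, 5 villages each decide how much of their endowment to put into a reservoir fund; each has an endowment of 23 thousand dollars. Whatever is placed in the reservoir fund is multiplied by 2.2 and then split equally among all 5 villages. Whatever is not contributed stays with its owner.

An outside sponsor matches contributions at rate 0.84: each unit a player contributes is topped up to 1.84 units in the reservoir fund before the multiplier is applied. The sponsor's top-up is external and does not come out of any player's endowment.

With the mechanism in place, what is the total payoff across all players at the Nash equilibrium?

115.00 thousand dollars

Even with the mechanism, each unit contributed returns only 2.2 × 1.84 / 5 = 0.8096 per unit of net cost, so contributing nothing is still dominant.
At the Nash equilibrium no one contributes; group total payoff = 5 × 23 = 115.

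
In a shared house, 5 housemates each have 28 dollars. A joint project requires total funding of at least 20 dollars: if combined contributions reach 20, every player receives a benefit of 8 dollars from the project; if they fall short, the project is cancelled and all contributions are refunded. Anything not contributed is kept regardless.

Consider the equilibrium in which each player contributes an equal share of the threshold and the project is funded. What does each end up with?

Equal share of the threshold: 20/5 = 4.
At this profile no one gains by cutting their contribution: any cut drops the total below 20, the project is cancelled, contributions are refunded, and the deviator ends with 28, which is less than 28 − 4 + 8 = 32. Contributing more than 4 just wastes the excess. So contributing exactly 4 is a best response.
Each player's payoff: 28 − 4 + 8 = 32.

32 dollars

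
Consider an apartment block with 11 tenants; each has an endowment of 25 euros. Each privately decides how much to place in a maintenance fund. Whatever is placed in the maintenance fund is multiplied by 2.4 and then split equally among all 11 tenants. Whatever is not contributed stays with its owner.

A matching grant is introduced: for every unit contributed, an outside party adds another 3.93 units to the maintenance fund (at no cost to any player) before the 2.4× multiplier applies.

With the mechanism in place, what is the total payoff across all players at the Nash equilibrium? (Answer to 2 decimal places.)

3253.80 euros

Under the mechanism each unit contributed yields 2.4 × 4.93 / 11 = 1.0756 back to its contributor per unit of net cost, which exceeds 1, making full contribution the dominant choice for everyone.
So the Nash equilibrium is full contribution by all 11; the group earns 2.4 × 4.93 × 275 = 3253.80.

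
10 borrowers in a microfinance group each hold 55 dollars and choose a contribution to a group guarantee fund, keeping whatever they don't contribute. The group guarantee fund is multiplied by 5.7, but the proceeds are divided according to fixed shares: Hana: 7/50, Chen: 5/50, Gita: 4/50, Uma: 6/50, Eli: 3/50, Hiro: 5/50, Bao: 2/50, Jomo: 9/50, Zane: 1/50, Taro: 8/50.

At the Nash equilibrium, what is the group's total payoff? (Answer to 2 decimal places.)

A player with share s gets back 5.7·s per unit contributed, so full contribution is dominant for anyone with s > 1/5.7 = 0.1754 and zero contribution is dominant for anyone below.
The only share above 0.1754 is Jomo's 9/50, contributing 55; the remaining 9 contribute 0. Total contributed: 55.
The group guarantee fund pays out 5.7 × 55 = 313.50 in total (split across the unequal shares, but the aggregate is all that matters for the group sum).
The 9 free-riders keep 55 each, adding 495. Group total = 495 + 313.50 = 808.50.

808.50 dollars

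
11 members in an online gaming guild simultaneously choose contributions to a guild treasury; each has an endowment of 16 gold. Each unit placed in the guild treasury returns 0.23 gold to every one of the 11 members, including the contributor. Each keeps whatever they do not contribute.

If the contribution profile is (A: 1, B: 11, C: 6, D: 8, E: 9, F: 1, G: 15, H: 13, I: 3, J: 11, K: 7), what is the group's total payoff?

306.05 gold

Total contributed: 1 + 11 + 6 + 8 + 9 + 1 + 15 + 13 + 3 + 11 + 7 = 85; total kept: 11 × 16 − 85 = 91.
The guild treasury pays out 0.23 × 11 × 85 = 215.05 in aggregate.
Group total = 91 + 215.05 = 306.05.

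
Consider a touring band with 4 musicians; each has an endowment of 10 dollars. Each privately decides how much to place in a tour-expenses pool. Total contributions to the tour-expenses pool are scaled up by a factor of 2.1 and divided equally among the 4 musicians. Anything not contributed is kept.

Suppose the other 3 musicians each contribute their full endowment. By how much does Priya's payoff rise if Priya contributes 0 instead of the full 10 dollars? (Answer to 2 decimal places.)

4.75 dollars

Switching from a contribution of 10 to 0 lets Priya keep an extra 10 dollars, but lowers the tour-expenses pool by 10, which costs Priya their own share of that drop: 2.1/4 × 10 = 5.25.
Net gain = 10 − 5.25 = 4.75. The private return per contributed unit (0.5250) is below 1, so free-riding is indeed the best response regardless of what the others do.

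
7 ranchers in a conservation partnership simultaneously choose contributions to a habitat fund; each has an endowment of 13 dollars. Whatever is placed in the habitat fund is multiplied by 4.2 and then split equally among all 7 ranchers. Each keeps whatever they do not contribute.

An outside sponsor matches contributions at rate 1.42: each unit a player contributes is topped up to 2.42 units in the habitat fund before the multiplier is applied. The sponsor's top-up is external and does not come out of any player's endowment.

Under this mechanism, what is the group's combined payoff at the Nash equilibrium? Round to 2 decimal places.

The effective private return per unit is now 4.2 × 2.42 / 7 = 1.4520 > 1, so every player's dominant strategy flips to full contribution.
So the Nash equilibrium is full contribution by all 7; the group earns 4.2 × 2.42 × 91 = 924.92.

924.92 dollars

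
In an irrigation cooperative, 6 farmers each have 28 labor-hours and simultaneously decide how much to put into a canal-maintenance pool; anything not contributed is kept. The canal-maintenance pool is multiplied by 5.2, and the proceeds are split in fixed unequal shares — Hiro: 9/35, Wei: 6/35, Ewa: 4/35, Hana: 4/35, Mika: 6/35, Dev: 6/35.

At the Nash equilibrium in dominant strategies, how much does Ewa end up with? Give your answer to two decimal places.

44.64 labor-hours

For player j, contributing a unit is worthwhile iff 5.2 × (j's share) ≥ 1, i.e. iff j's share is at least 0.1923.
The only share above 0.1923 is Hiro's 9/35, contributing 28; the remaining 5 contribute 0. Total contributed: 28.
Ewa keeps 28 and receives 5.2 × 28 × 4/35 = 16.64 from the canal-maintenance pool, for a payoff of 44.64.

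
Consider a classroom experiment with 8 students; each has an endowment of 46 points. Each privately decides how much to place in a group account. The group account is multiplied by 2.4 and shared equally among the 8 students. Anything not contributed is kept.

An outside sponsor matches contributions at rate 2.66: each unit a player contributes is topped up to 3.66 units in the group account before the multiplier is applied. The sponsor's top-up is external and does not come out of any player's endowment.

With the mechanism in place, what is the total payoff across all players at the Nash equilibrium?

With the mechanism, a contributed unit returns 2.4 × 3.66 / 8 = 1.0980 per unit of net cost to the contributor — now above 1 — so contributing fully is weakly dominant for every player.
At the Nash equilibrium everyone contributes 46. Group total payoff = 2.4 × 3.66 × 368 = 3232.51.

3232.51 points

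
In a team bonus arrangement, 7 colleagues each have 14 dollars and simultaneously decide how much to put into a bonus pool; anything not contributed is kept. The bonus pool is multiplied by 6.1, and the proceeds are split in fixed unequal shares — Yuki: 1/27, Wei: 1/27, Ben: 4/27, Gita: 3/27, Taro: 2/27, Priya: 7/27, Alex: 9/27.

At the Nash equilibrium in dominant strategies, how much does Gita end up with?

For player j, contributing a unit is worthwhile iff 6.1 × (j's share) ≥ 1, i.e. iff j's share is at least 0.1639.
Priya and Alex are above the threshold, contributing 14 each; the remaining 5 contribute 0. Total contributed: 28.
Gita keeps 14 and receives 6.1 × 28 × 3/27 = 18.98 from the bonus pool, for a payoff of 32.98.

32.98 dollars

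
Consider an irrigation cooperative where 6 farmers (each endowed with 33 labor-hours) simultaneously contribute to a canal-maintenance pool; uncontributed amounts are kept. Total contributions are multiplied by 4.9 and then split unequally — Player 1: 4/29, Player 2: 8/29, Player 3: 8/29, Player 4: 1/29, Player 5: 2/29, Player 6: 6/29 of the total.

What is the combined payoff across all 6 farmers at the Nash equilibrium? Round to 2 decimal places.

584.10 labor-hours

Player j's private return per contributed unit is 4.9 × (j's share). Contributing is weakly dominant for j when that share is at least 1/4.9 = 0.2041, and contributing 0 is dominant otherwise.
Player 2, Player 3 and Player 6 are above the threshold, contributing 33 each; the remaining 3 contribute 0. Total contributed: 99.
The canal-maintenance pool pays out 4.9 × 99 = 485.10 in total (split across the unequal shares, but the aggregate is all that matters for the group sum).
The 3 free-riders keep 33 each, adding 99. Group total = 99 + 485.10 = 584.10.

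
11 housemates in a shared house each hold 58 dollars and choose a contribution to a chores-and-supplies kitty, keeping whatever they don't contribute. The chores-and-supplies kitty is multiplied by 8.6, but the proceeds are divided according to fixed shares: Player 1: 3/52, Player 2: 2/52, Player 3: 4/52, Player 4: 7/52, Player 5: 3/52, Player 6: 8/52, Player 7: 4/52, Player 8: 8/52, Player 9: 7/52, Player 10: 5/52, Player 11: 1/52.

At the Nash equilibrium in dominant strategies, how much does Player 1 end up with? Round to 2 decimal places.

173.11 dollars

For player j, contributing a unit is worthwhile iff 8.6 × (j's share) ≥ 1, i.e. iff j's share is at least 0.1163.
The shares above 0.1163 belong to Player 4, Player 6, Player 8 and Player 9, contributing 58 each; the remaining 7 contribute 0. Total contributed: 232.
Player 1 keeps 58 and receives 8.6 × 232 × 3/52 = 115.11 from the chores-and-supplies kitty, for a payoff of 173.11.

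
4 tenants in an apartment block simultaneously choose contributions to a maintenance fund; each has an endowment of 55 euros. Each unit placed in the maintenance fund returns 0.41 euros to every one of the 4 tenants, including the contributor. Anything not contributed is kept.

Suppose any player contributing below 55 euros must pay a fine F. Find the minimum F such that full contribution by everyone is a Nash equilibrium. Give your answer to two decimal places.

32.45 euros

Given the others contribute fully, the best deviation is to contribute 0 (any partial contribution still incurs the fine and gives up units whose private return 0.41 is below 1).
Deviating from 55 to 0 saves 55 euros but forfeits the deviator's share of the drop in the maintenance fund: 0.41 × 55 = 22.55.
So the deviation gain is 55 − 22.55 = 32.45, and the fine must be at least 32.45 euros to wipe it out.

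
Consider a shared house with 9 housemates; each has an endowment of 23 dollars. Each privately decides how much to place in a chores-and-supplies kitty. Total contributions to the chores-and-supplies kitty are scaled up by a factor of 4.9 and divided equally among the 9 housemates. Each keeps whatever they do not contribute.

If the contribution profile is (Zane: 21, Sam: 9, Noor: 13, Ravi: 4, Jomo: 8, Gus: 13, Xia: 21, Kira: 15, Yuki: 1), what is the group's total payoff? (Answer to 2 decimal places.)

Total contributed: 21 + 9 + 13 + 4 + 8 + 13 + 21 + 15 + 1 = 105; total kept: 9 × 23 − 105 = 102.
The chores-and-supplies kitty pays out 4.9 × 105 = 514.50 in aggregate.
Group total = 102 + 514.50 = 616.50.

616.50 dollars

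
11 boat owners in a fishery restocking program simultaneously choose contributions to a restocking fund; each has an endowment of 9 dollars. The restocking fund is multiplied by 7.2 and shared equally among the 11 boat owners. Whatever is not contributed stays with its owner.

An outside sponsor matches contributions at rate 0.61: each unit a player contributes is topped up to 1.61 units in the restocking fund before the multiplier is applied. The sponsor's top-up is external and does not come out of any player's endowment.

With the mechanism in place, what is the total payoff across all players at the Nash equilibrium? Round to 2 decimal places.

1147.61 dollars

Under the mechanism each unit contributed yields 7.2 × 1.61 / 11 = 1.0538 back to its contributor per unit of net cost, which exceeds 1, making full contribution the dominant choice for everyone.
So the Nash equilibrium is full contribution by all 11; the group earns 7.2 × 1.61 × 99 = 1147.61.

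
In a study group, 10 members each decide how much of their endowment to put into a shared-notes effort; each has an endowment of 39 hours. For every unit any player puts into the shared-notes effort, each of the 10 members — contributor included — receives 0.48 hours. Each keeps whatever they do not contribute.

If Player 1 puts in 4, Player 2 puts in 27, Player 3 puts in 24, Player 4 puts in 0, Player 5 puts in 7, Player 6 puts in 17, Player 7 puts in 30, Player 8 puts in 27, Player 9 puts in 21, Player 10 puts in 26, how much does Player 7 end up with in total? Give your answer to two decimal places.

96.84 hours

Total contributed: 4 + 27 + 24 + 0 + 7 + 17 + 30 + 27 + 21 + 26 = 183.
Each receives 0.48 × 183 = 87.84 from the shared-notes effort.
Player 7 keeps 39 − 30 = 9, so Player 7's payoff is 9 + 87.84 = 96.84.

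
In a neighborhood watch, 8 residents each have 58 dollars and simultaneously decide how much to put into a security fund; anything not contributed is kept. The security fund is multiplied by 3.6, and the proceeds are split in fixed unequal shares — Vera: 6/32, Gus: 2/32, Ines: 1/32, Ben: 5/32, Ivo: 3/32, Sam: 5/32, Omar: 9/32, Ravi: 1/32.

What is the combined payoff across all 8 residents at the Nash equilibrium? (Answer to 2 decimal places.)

614.80 dollars

Player j's private return per contributed unit is 3.6 × (j's share). Contributing is weakly dominant for j when that share is at least 1/3.6 = 0.2778, and contributing 0 is dominant otherwise.
The only share above 0.2778 is Omar's 9/32, contributing 58; the remaining 7 contribute 0. Total contributed: 58.
The security fund pays out 3.6 × 58 = 208.80 in total (split across the unequal shares, but the aggregate is all that matters for the group sum).
The 7 free-riders keep 58 each, adding 406. Group total = 406 + 208.80 = 614.80.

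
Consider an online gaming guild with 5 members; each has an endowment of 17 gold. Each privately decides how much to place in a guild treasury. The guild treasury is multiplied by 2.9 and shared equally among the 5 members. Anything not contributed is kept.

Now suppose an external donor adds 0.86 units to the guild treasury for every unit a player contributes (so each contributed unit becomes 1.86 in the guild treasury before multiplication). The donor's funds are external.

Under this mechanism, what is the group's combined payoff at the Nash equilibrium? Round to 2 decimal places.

With the mechanism, a contributed unit returns 2.9 × 1.86 / 5 = 1.0788 per unit of net cost to the contributor — now above 1 — so contributing fully is weakly dominant for every player.
So the Nash equilibrium is full contribution by all 5; the group earns 2.9 × 1.86 × 85 = 458.49.

458.49 gold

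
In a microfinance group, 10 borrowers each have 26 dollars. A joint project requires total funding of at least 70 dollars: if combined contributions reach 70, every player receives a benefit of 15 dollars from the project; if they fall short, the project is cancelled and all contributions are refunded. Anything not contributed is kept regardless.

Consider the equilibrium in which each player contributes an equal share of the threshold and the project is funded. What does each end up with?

34 dollars

Equal share of the threshold: 70/10 = 7.
At this profile no one gains by cutting their contribution: any cut drops the total below 70, the project is cancelled, contributions are refunded, and the deviator ends with 26, which is less than 26 − 7 + 15 = 34. Contributing more than 7 just wastes the excess. So contributing exactly 7 is a best response.
Each player's payoff: 26 − 7 + 15 = 34.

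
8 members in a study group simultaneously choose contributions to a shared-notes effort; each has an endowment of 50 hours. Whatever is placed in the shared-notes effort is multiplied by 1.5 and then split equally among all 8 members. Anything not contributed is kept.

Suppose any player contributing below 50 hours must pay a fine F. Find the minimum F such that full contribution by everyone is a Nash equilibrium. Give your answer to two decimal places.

40.63 hours

Given the others contribute fully, the best deviation is to contribute 0 (any partial contribution still incurs the fine and gives up units whose private return 0.1875 is below 1).
Deviating from 50 to 0 saves 50 hours but forfeits the deviator's share of the drop in the shared-notes effort: 1.5/8 × 50 = 9.37.
So the deviation gain is 50 − 9.37 = 40.63, and the fine must be at least 40.63 hours to wipe it out.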